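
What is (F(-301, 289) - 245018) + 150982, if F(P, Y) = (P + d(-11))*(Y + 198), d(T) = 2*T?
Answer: -251337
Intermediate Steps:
F(P, Y) = (-22 + P)*(198 + Y) (F(P, Y) = (P + 2*(-11))*(Y + 198) = (P - 22)*(198 + Y) = (-22 + P)*(198 + Y))
(F(-301, 289) - 245018) + 150982 = ((-4356 - 22*289 + 198*(-301) - 301*289) - 245018) + 150982 = ((-4356 - 6358 - 59598 - 86989) - 245018) + 150982 = (-157301 - 245018) + 150982 = -402319 + 150982 = -251337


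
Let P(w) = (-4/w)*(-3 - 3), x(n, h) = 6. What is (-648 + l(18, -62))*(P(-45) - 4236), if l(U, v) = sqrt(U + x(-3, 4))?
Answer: 13726368/5 - 127096*sqrt(6)/15 ≈ 2.7245e+6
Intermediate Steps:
P(w) = 24/w (P(w) = -4/w*(-6) = 24/w)
l(U, v) = sqrt(6 + U) (l(U, v) = sqrt(U + 6) = sqrt(6 + U))
(-648 + l(18, -62))*(P(-45) - 4236) = (-648 + sqrt(6 + 18))*(24/(-45) - 4236) = (-648 + sqrt(24))*(24*(-1/45) - 4236) = (-648 + 2*sqrt(6))*(-8/15 - 4236) = (-648 + 2*sqrt(6))*(-63548/15) = 13726368/5 - 127096*sqrt(6)/15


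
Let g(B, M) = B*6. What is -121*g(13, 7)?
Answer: -9438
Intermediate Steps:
g(B, M) = 6*B
-121*g(13, 7) = -726*13 = -121*78 = -9438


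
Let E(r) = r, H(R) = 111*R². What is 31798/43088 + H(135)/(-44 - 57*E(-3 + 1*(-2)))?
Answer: 43586805059/5192104 ≈ 8394.8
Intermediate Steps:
31798/43088 + H(135)/(-44 - 57*E(-3 + 1*(-2))) = 31798/43088 + (111*135²)/(-44 - 57*(-3 + 1*(-2))) = 31798*(1/43088) + (111*18225)/(-44 - 57*(-3 - 2)) = 15899/21544 + 2022975/(-44 - 57*(-5)) = 15899/21544 + 2022975/(-44 + 285) = 15899/21544 + 2022975/241 = 43586805059/5192104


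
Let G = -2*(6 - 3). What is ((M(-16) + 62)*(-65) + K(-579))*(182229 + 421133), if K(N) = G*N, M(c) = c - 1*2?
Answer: 370464268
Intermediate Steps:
G = -6 (G = -2*3 = -6)
M(c) = -2 + c (M(c) = c - 2 = -2 + c)
K(N) = -6*N
((M(-16) + 62)*(-65) + K(-579))*(182229 + 421133) = (((-2 - 16) + 62)*(-65) - 6*(-579))*(182229 + 421133) = ((-18 + 62)*(-65) + 3474)*603362 = (44*(-65) + 3474)*603362 = (-2860 + 3474)*603362 = 614*603362 = 370464268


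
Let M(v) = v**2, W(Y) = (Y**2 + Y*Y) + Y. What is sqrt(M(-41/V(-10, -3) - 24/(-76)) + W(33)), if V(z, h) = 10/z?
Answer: 2*sqrt(353599)/19 ≈ 62.594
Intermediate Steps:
W(Y) = Y + 2*Y**2 (W(Y) = (Y**2 + Y**2) + Y = 2*Y**2 + Y = Y + 2*Y**2)
sqrt(M(-41/V(-10, -3) - 24/(-76)) + W(33)) = sqrt((-41/(10/(-10)) - 24/(-76))**2 + 33*(1 + 2*33)) = sqrt((-41/(10*(-1/10)) - 24*(-1/76))**2 + 33*(1 + 66)) = sqrt((-41/(-1) + 6/19)**2 + 33*67) = sqrt((-41*(-1) + 6/19)**2 + 2211) = sqrt((41 + 6/19)**2 + 2211) = sqrt((785/19)**2 + 2211) = sqrt(616225/361 + 2211) = sqrt(1414396/361) = 2*sqrt(353599)/19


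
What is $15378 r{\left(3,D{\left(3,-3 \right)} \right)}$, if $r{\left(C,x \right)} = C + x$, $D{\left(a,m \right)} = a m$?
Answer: $-92268$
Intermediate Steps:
$15378 r{\left(3,D{\left(3,-3 \right)} \right)} = 15378 \left(3 + 3 \left(-3\right)\right) = 15378 \left(3 - 9\right) = 15378 \left(-6\right) = -92268$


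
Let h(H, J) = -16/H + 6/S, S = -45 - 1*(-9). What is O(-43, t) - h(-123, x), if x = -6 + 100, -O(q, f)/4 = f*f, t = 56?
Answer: -1028605/82 ≈ -12544.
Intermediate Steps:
O(q, f) = -4*f² (O(q, f) = -4*f*f = -4*f²)
S = -36 (S = -45 + 9 = -36)
x = 94
h(H, J) = -⅙ - 16/H (h(H, J) = -16/H + 6/(-36) = -16/H + 6*(-1/36) = -16/H - ⅙ = -⅙ - 16/H)
O(-43, t) - h(-123, x) = -4*56² - (-96 - 1*(-123))/(6*(-123)) = -4*3136 - (-1)*(-96 + 123)/(6*123) = -12544 - (-1)*27/(6*123) = -12544 - 1*(-3/82) = -12544 + 3/82 = -1028605/82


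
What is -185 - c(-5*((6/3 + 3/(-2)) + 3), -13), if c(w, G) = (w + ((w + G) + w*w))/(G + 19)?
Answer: -5473/24 ≈ -228.04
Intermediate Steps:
c(w, G) = (G + w**2 + 2*w)/(19 + G) (c(w, G) = (w + ((G + w) + w**2))/(19 + G) = (w + (G + w + w**2))/(19 + G) = (G + w**2 + 2*w)/(19 + G))
-185 - c(-5*((6/3 + 3/(-2)) + 3), -13) = -185 - (-13 + (-5*((6/3 + 3/(-2)) + 3))**2 + 2*(-5*((6/3 + 3/(-2)) + 3)))/(19 - 13) = -185 - (-13 + (-5*((6*(1/3) + 3*(-1/2)) + 3))**2 + 2*(-5*((6*(1/3) + 3*(-1/2)) + 3)))/6 = -185 - (-13 + (-5*((2 - 3/2) + 3))**2 + 2*(-5*((2 - 3/2) + 3)))/6 = -185 - (-13 + (-5*(1/2 + 3))**2 + 2*(-5*(1/2 + 3)))/6 = -185 - (-13 + (-5*7/2)**2 + 2*(-5*7/2))/6 = -185 - (-13 + (-35/2)**2 + 2*(-35/2))/6 = -185 - (-13 + 1225/4 - 35)/6 = -185 - 1033/(6*4) = -185 - 1*1033/24 = -185 - 1033/24 = -5473/24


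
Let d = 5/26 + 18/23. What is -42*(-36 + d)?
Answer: 439845/299 ≈ 1471.1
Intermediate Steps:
d = 583/598 (d = 5*(1/26) + 18*(1/23) = 5/26 + 18/23 = 583/598 ≈ 0.97492)
-42*(-36 + d) = -42*(-36 + 583/598) = -42*(-20945/598) = 439845/299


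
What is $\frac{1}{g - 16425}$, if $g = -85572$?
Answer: $- \frac{1}{101997} \approx -9.8042 \cdot 10^{-6}$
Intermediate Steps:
$\frac{1}{g - 16425} = \frac{1}{-85572 - 16425} = \frac{1}{-101997} = - \frac{1}{101997}$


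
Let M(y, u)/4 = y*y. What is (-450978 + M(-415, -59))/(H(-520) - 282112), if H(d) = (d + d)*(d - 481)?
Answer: 118961/379464 ≈ 0.31350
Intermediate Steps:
M(y, u) = 4*y² (M(y, u) = 4*(y*y) = 4*y²)
H(d) = 2*d*(-481 + d) (H(d) = (2*d)*(-481 + d) = 2*d*(-481 + d))
(-450978 + M(-415, -59))/(H(-520) - 282112) = (-450978 + 4*(-415)²)/(2*(-520)*(-481 - 520) - 282112) = (-450978 + 4*172225)/(2*(-520)*(-1001) - 282112) = (-450978 + 688900)/(1041040 - 282112) = 237922/758928 = 237922*(1/758928) = 118961/379464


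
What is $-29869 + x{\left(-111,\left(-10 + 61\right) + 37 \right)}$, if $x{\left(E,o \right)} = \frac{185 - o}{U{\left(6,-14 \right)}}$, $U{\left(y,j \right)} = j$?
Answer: $- \frac{418263}{14} \approx -29876.0$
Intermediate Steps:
$x{\left(E,o \right)} = - \frac{185}{14} + \frac{o}{14}$ ($x{\left(E,o \right)} = \frac{185 - o}{-14} = \left(185 - o\right) \left(- \frac{1}{14}\right) = - \frac{185}{14} + \frac{o}{14}$)
$-29869 + x{\left(-111,\left(-10 + 61\right) + 37 \right)} = -29869 - \left(\frac{185}{14} - \frac{\left(-10 + 61\right) + 37}{14}\right) = -29869 - \left(\frac{185}{14} - \frac{51 + 37}{14}\right) = -29869 + \left(- \frac{185}{14} + \frac{1}{14} \cdot 88\right) = -29869 + \left(- \frac{185}{14} + \frac{44}{7}\right) = -29869 - \frac{97}{14} = - \frac{418263}{14}$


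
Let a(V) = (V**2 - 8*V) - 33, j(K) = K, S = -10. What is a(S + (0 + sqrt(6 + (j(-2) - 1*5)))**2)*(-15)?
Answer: -2640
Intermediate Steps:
a(V) = -33 + V**2 - 8*V
a(S + (0 + sqrt(6 + (j(-2) - 1*5)))**2)*(-15) = (-33 + (-10 + (0 + sqrt(6 + (-2 - 1*5)))**2)**2 - 8*(-10 + (0 + sqrt(6 + (-2 - 1*5)))**2))*(-15) = (-33 + (-10 + (0 + sqrt(6 + (-2 - 5)))**2)**2 - 8*(-10 + (0 + sqrt(6 + (-2 - 5)))**2))*(-15) = (-33 + (-10 + (0 + sqrt(6 - 7))**2)**2 - 8*(-10 + (0 + sqrt(6 - 7))**2))*(-15) = (-33 + (-10 + (0 + sqrt(-1))**2)**2 - 8*(-10 + (0 + sqrt(-1))**2))*(-15) = (-33 + (-10 + (0 + I)**2)**2 - 8*(-10 + (0 + I)**2))*(-15) = (-33 + (-10 + I**2)**2 - 8*(-10 + I**2))*(-15) = (-33 + (-10 - 1)**2 - 8*(-10 - 1))*(-15) = (-33 + (-11)**2 - 8*(-11))*(-15) = (-33 + 121 + 88)*(-15) = 176*(-15) = -2640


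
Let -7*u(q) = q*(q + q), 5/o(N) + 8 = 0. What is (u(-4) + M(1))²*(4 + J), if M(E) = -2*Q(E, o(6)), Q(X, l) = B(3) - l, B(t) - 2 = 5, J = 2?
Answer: 924075/392 ≈ 2357.3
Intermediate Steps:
o(N) = -5/8 (o(N) = 5/(-8 + 0) = 5/(-8) = 5*(-⅛) = -5/8)
B(t) = 7 (B(t) = 2 + 5 = 7)
Q(X, l) = 7 - l
M(E) = -61/4 (M(E) = -2*(7 - 1*(-5/8)) = -2*(7 + 5/8) = -2*61/8 = -61/4)
u(q) = -2*q²/7 (u(q) = -q*(q + q)/7 = -q*2*q/7 = -2*q²/7)
(u(-4) + M(1))²*(4 + J) = (-2/7*(-4)² - 61/4)²*(4 + 2) = (-2/7*16 - 61/4)²*6 = (-32/7 - 61/4)²*6 = (-555/28)²*6 = (308025/784)*6 = 924075/392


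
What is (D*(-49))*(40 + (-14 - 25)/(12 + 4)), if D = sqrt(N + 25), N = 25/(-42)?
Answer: -21035*sqrt(1722)/96 ≈ -9092.6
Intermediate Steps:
N = -25/42 (N = 25*(-1/42) = -25/42 ≈ -0.59524)
D = 5*sqrt(1722)/42 (D = sqrt(-25/42 + 25) = sqrt(1025/42) = 5*sqrt(1722)/42 ≈ 4.9401)
(D*(-49))*(40 + (-14 - 25)/(12 + 4)) = ((5*sqrt(1722)/42)*(-49))*(40 + (-14 - 25)/(12 + 4)) = (-35*sqrt(1722)/6)*(40 - 39/16) = -35*sqrt(1722)/6*(601/16) = -21035*sqrt(1722)/96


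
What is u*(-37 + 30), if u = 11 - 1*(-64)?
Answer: -525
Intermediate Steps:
u = 75 (u = 11 + 64 = 75)
u*(-37 + 30) = 75*(-37 + 30) = 75*(-7) = -525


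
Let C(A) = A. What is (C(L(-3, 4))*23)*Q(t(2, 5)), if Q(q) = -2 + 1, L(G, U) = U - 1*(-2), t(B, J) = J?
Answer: -138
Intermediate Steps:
L(G, U) = 2 + U (L(G, U) = U + 2 = 2 + U)
Q(q) = -1
(C(L(-3, 4))*23)*Q(t(2, 5)) = ((2 + 4)*23)*(-1) = (6*23)*(-1) = 138*(-1) = -138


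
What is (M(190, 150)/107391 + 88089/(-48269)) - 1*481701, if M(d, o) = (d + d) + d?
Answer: -832327265844316/1727885393 ≈ -4.8170e+5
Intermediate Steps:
M(d, o) = 3*d (M(d, o) = 2*d + d = 3*d)
(M(190, 150)/107391 + 88089/(-48269)) - 1*481701 = ((3*190)/107391 + 88089/(-48269)) - 1*481701 = (570*(1/107391) + 88089*(-1/48269)) - 481701 = (190/35797 - 88089/48269) - 481701 = -3144150823/1727885393 - 481701 = -832327265844316/1727885393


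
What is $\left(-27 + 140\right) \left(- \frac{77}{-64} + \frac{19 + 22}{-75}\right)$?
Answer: $\frac{356063}{4800} \approx 74.18$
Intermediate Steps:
$\left(-27 + 140\right) \left(- \frac{77}{-64} + \frac{19 + 22}{-75}\right) = 113 \left(\left(-77\right) \left(- \frac{1}{64}\right) + 41 \left(- \frac{1}{75}\right)\right) = 113 \left(\frac{77}{64} - \frac{41}{75}\right) = 113 \cdot \frac{3151}{4800} = \frac{356063}{4800}$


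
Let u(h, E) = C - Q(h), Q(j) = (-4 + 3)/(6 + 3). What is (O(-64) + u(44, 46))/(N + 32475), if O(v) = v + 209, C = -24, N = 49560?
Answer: 218/147663 ≈ 0.0014763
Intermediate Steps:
Q(j) = -⅑ (Q(j) = -1/9 = -1*⅑ = -⅑)
O(v) = 209 + v
u(h, E) = -215/9 (u(h, E) = -24 - 1*(-⅑) = -24 + ⅑ = -215/9)
(O(-64) + u(44, 46))/(N + 32475) = ((209 - 64) - 215/9)/(49560 + 32475) = (145 - 215/9)/82035 = (1090/9)*(1/82035) = 218/147663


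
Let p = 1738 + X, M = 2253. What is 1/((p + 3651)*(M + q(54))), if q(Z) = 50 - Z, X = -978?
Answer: 1/9920339 ≈ 1.0080e-7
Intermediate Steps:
p = 760 (p = 1738 - 978 = 760)
1/((p + 3651)*(M + q(54))) = 1/((760 + 3651)*(2253 + (50 - 1*54))) = 1/(4411*(2253 + (50 - 54))) = 1/(4411*(2253 - 4)) = 1/(4411*2249) = 1/9920339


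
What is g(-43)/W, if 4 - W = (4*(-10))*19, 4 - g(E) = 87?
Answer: -83/764 ≈ -0.10864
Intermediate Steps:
g(E) = -83 (g(E) = 4 - 1*87 = 4 - 87 = -83)
W = 764 (W = 4 - 4*(-10)*19 = 4 - (-40)*19 = 4 - 1*(-760) = 4 + 760 = 764)
g(-43)/W = -83/764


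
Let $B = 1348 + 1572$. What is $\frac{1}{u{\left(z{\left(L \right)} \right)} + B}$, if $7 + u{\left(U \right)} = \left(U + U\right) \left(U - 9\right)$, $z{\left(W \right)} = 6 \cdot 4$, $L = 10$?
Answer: $\frac{1}{3633} \approx 0.00027525$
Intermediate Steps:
$z{\left(W \right)} = 24$
$B = 2920$
$u{\left(U \right)} = -7 + 2 U \left(-9 + U\right)$ ($u{\left(U \right)} = -7 + \left(U + U\right) \left(U - 9\right) = -7 + 2 U \left(-9 + U\right)$)
$\frac{1}{u{\left(z{\left(L \right)} \right)} + B} = \frac{1}{\left(-7 - 432 + 2 \cdot 24^{2}\right) + 2920} = \frac{1}{\left(-7 - 432 + 2 \cdot 576\right) + 2920} = \frac{1}{\left(-7 - 432 + 1152\right) + 2920} = \frac{1}{713 + 2920} = \frac{1}{3633}$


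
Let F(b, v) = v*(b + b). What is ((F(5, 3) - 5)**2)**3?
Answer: 244140625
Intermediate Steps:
F(b, v) = 2*b*v (F(b, v) = v*(2*b) = 2*b*v)
((F(5, 3) - 5)**2)**3 = ((2*5*3 - 5)**2)**3 = ((30 - 5)**2)**3 = (25**2)**3 = 625**3 = 244140625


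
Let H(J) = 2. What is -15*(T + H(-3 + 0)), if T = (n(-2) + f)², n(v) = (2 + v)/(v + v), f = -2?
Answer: -90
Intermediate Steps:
n(v) = (2 + v)/(2*v) (n(v) = (2 + v)/((2*v)) = (2 + v)*(1/(2*v)) = (2 + v)/(2*v))
T = 4 (T = ((½)*(2 - 2)/(-2) - 2)² = ((½)*(-½)*0 - 2)² = (0 - 2)² = (-2)² = 4)
-15*(T + H(-3 + 0)) = -15*(4 + 2) = -15*6 = -90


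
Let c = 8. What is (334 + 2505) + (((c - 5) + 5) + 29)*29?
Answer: 3912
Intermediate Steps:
(334 + 2505) + (((c - 5) + 5) + 29)*29 = (334 + 2505) + (((8 - 5) + 5) + 29)*29 = 2839 + ((3 + 5) + 29)*29 = 2839 + (8 + 29)*29 = 2839 + 37*29 = 2839 + 1073 = 3912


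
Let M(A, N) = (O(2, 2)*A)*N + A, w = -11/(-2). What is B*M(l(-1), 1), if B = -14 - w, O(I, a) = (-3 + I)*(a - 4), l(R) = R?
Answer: 117/2 ≈ 58.500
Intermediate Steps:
w = 11/2 (w = -11*(-½) = 11/2 ≈ 5.5000)
O(I, a) = (-4 + a)*(-3 + I) (O(I, a) = (-3 + I)*(-4 + a) = (-4 + a)*(-3 + I))
B = -39/2 (B = -14 - 1*11/2 = -14 - 11/2 = -39/2 ≈ -19.500)
M(A, N) = A + 2*A*N (M(A, N) = ((12 - 4*2 - 3*2 + 2*2)*A)*N + A = ((12 - 8 - 6 + 4)*A)*N + A = (2*A)*N + A = 2*A*N + A = A + 2*A*N)
B*M(l(-1), 1) = -(-39)*(1 + 2*1)/2 = -(-39)*(1 + 2)/2 = -(-39)*3/2 = -39/2*(-3) = 117/2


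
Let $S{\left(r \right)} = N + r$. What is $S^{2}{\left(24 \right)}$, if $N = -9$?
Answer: $225$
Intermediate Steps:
$S{\left(r \right)} = -9 + r$
$S^{2}{\left(24 \right)} = \left(-9 + 24\right)^{2} = 15^{2} = 225$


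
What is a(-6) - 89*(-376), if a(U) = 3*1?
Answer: 33467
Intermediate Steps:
a(U) = 3
a(-6) - 89*(-376) = 3 - 89*(-376) = 3 + 33464 = 33467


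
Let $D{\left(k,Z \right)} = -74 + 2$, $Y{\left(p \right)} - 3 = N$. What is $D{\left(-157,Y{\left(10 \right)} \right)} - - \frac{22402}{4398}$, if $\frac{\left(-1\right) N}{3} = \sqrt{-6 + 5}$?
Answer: $- \frac{147127}{2199} \approx -66.906$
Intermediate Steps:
$N = - 3 i$ ($N = - 3 \sqrt{-6 + 5} = - 3 \sqrt{-1} = - 3 i \approx - 3.0 i$)
$Y{\left(p \right)} = 3 - 3 i$
$D{\left(k,Z \right)} = -72$
$D{\left(-157,Y{\left(10 \right)} \right)} - - \frac{22402}{4398} = -72 - - \frac{22402}{4398} = -72 - \left(-22402\right) \frac{1}{4398} = -72 - - \frac{11201}{2199} = -72 + \frac{11201}{2199} = - \frac{147127}{2199}$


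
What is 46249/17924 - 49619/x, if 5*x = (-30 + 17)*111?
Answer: 4513592087/25864332 ≈ 174.51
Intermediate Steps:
x = -1443/5 (x = ((-30 + 17)*111)/5 = (-13*111)/5 = (1/5)*(-1443) = -1443/5 ≈ -288.60)
46249/17924 - 49619/x = 46249/17924 - 49619/(-1443/5) = 46249*(1/17924) - 49619*(-5/1443) = 46249/17924 + 248095/1443 = 4513592087/25864332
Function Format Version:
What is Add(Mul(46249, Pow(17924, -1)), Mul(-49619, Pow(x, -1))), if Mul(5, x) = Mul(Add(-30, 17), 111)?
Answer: Rational(4513592087, 25864332) ≈ 174.51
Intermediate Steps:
x = Rational(-1443, 5) (x = Mul(Rational(1, 5), Mul(Add(-30, 17), 111)) = Mul(Rational(1, 5), Mul(-13, 111)) = Mul(Rational(1, 5), -1443) = Rational(-1443, 5) ≈ -288.60)
Add(Mul(46249, Pow(17924, -1)), Mul(-49619, Pow(x, -1))) = Add(Mul(46249, Pow(17924, -1)), Mul(-49619, Pow(Rational(-1443, 5), -1))) = Add(Mul(46249, Rational(1, 17924)), Mul(-49619, Rational(-5, 1443))) = Add(Rational(46249, 17924), Rational(248095, 1443)) = Rational(4513592087, 25864332)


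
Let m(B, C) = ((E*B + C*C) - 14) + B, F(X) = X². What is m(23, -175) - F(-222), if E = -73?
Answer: -20329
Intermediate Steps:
m(B, C) = -14 + C² - 72*B (m(B, C) = ((-73*B + C*C) - 14) + B = ((-73*B + C²) - 14) + B = ((C² - 73*B) - 14) + B = (-14 + C² - 73*B) + B = -14 + C² - 72*B)
m(23, -175) - F(-222) = (-14 + (-175)² - 72*23) - 1*(-222)² = (-14 + 30625 - 1656) - 1*49284 = 28955 - 49284 = -20329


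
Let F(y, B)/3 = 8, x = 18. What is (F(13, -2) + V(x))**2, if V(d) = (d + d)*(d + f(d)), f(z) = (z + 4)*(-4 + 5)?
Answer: 2143296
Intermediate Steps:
f(z) = 4 + z (f(z) = (4 + z)*1 = 4 + z)
F(y, B) = 24 (F(y, B) = 3*8 = 24)
V(d) = 2*d*(4 + 2*d) (V(d) = (d + d)*(d + (4 + d)) = (2*d)*(4 + 2*d) = 2*d*(4 + 2*d))
(F(13, -2) + V(x))**2 = (24 + 4*18*(2 + 18))**2 = (24 + 4*18*20)**2 = (24 + 1440)**2 = 1464**2 = 2143296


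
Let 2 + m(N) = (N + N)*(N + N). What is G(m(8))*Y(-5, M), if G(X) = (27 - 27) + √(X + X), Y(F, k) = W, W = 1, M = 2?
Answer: 2*√127 ≈ 22.539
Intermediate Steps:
Y(F, k) = 1
m(N) = -2 + 4*N² (m(N) = -2 + (N + N)*(N + N) = -2 + (2*N)*(2*N) = -2 + 4*N²)
G(X) = √2*√X (G(X) = 0 + √(2*X) = 0 + √2*√X = √2*√X)
G(m(8))*Y(-5, M) = (√2*√(-2 + 4*8²))*1 = (√2*√(-2 + 4*64))*1 = (√2*√(-2 + 256))*1 = (√2*√254)*1 = (2*√127)*1 = 2*√127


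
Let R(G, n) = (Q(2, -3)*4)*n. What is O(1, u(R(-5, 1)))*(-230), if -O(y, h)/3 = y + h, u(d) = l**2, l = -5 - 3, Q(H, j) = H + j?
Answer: 44850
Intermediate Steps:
l = -8
R(G, n) = -4*n (R(G, n) = ((2 - 3)*4)*n = (-1*4)*n = -4*n)
u(d) = 64 (u(d) = (-8)**2 = 64)
O(y, h) = -3*h - 3*y (O(y, h) = -3*(y + h) = -3*(h + y) = -3*h - 3*y)
O(1, u(R(-5, 1)))*(-230) = (-3*64 - 3*1)*(-230) = (-192 - 3)*(-230) = -195*(-230) = 44850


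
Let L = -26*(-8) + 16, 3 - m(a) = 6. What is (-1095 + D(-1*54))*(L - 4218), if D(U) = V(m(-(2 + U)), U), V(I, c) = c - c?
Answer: 4373430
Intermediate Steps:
m(a) = -3 (m(a) = 3 - 1*6 = 3 - 6 = -3)
L = 224 (L = 208 + 16 = 224)
V(I, c) = 0
D(U) = 0
(-1095 + D(-1*54))*(L - 4218) = (-1095 + 0)*(224 - 4218) = -1095*(-3994) = 4373430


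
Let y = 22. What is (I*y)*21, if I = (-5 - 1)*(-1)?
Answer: 2772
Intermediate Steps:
I = 6 (I = -6*(-1) = 6)
(I*y)*21 = (6*22)*21 = 132*21 = 2772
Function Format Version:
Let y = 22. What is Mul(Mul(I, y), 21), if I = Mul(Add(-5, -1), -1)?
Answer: 2772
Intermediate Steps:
I = 6 (I = Mul(-6, -1) = 6)
Mul(Mul(I, y), 21) = Mul(Mul(6, 22), 21) = Mul(132, 21) = 2772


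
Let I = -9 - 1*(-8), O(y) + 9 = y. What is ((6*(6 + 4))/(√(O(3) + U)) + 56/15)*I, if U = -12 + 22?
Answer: -506/15 ≈ -33.733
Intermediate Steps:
O(y) = -9 + y
U = 10
I = -1 (I = -9 + 8 = -1)
((6*(6 + 4))/(√(O(3) + U)) + 56/15)*I = ((6*(6 + 4))/(√((-9 + 3) + 10)) + 56/15)*(-1) = ((6*10)/(√(-6 + 10)) + 56*(1/15))*(-1) = (60/(√4) + 56/15)*(-1) = (60/2 + 56/15)*(-1) = (60*(½) + 56/15)*(-1) = (30 + 56/15)*(-1) = (506/15)*(-1) = -506/15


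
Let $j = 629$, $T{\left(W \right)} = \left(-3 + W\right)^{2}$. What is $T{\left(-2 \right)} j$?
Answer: $15725$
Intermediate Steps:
$T{\left(-2 \right)} j = \left(-3 - 2\right)^{2} \cdot 629 = \left(-5\right)^{2} \cdot 629 = 25 \cdot 629 = 15725$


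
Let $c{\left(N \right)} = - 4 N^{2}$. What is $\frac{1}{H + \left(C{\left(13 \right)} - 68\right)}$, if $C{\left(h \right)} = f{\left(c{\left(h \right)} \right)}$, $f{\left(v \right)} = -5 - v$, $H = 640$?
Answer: $\frac{1}{1243} \approx 0.00080451$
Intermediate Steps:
$C{\left(h \right)} = -5 + 4 h^{2}$ ($C{\left(h \right)} = -5 - - 4 h^{2} = -5 + 4 h^{2}$)
$\frac{1}{H + \left(C{\left(13 \right)} - 68\right)} = \frac{1}{640 - \left(73 - 676\right)} = \frac{1}{640 + \left(\left(-5 + 4 \cdot 169\right) - 68\right)} = \frac{1}{640 + \left(\left(-5 + 676\right) - 68\right)} = \frac{1}{640 + \left(671 - 68\right)} = \frac{1}{640 + 603} = \frac{1}{1243}$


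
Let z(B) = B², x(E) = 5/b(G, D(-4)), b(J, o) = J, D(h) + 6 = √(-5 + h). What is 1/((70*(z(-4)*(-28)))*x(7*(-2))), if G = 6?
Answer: -3/78400 ≈ -3.8265e-5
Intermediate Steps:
D(h) = -6 + √(-5 + h)
x(E) = ⅚ (x(E) = 5/6 = 5*(⅙) = ⅚)
1/((70*(z(-4)*(-28)))*x(7*(-2))) = 1/((70*((-4)²*(-28)))*(⅚)) = 1/((70*(16*(-28)))*(⅚)) = 1/((70*(-448))*(⅚)) = 1/(-31360*⅚) = 1/(-78400/3) = -3/78400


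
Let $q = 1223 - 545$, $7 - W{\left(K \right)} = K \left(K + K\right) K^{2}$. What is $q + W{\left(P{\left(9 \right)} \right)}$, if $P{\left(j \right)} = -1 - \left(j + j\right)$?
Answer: $-259957$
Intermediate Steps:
$P{\left(j \right)} = -1 - 2 j$
$W{\left(K \right)} = 7 - 2 K^{4}$ ($W{\left(K \right)} = 7 - K \left(K + K\right) K^{2} = 7 - K 2 K K^{2} = 7 - 2 K^{2} K^{2} = 7 - 2 K^{4}$)
$q = 678$
$q + W{\left(P{\left(9 \right)} \right)} = 678 + \left(7 - 2 \left(-1 - 18\right)^{4}\right) = 678 + \left(7 - 2 \left(-19\right)^{4}\right) = 678 + \left(7 - 260642\right) = 678 - 260635 = -259957$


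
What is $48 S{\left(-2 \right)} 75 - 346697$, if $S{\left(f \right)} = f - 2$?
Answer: $-361097$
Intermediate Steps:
$S{\left(f \right)} = -2 + f$
$48 S{\left(-2 \right)} 75 - 346697 = 48 \left(-2 - 2\right) 75 - 346697 = 48 \left(-4\right) 75 - 346697 = \left(-192\right) 75 - 346697 = -14400 - 346697 = -361097$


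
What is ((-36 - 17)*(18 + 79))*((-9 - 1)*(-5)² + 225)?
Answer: 128525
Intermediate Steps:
((-36 - 17)*(18 + 79))*((-9 - 1)*(-5)² + 225) = (-53*97)*(-10*25 + 225) = -5141*(-250 + 225) = -5141*(-25) = 128525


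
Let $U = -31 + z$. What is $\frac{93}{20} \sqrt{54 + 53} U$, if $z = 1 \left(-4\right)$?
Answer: $- \frac{651 \sqrt{107}}{4} \approx -1683.5$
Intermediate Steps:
$z = -4$
$U = -35$ ($U = -31 - 4 = -35$)
$\frac{93}{20} \sqrt{54 + 53} U = \frac{93}{20} \sqrt{54 + 53} \left(-35\right) = 93 \cdot \frac{1}{20} \sqrt{107} \left(-35\right) = \frac{93 \sqrt{107}}{20} \left(-35\right) = - \frac{651 \sqrt{107}}{4}$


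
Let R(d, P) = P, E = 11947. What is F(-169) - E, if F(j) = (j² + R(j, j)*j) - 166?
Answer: 45009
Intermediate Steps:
F(j) = -166 + 2*j² (F(j) = (j² + j*j) - 166 = (j² + j²) - 166 = 2*j² - 166 = -166 + 2*j²)
F(-169) - E = (-166 + 2*(-169)²) - 1*11947 = (-166 + 2*28561) - 11947 = (-166 + 57122) - 11947 = 56956 - 11947 = 45009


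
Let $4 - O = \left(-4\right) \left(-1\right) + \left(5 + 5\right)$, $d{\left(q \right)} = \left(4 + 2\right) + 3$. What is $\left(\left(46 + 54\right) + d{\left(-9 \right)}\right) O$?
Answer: $-1090$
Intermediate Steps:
$d{\left(q \right)} = 9$ ($d{\left(q \right)} = 6 + 3 = 9$)
$O = -10$ ($O = 4 - \left(\left(-4\right) \left(-1\right) + \left(5 + 5\right)\right) = 4 - \left(4 + 10\right) = 4 - 14 = -10$)
$\left(\left(46 + 54\right) + d{\left(-9 \right)}\right) O = \left(\left(46 + 54\right) + 9\right) \left(-10\right) = \left(100 + 9\right) \left(-10\right) = 109 \left(-10\right) = -1090$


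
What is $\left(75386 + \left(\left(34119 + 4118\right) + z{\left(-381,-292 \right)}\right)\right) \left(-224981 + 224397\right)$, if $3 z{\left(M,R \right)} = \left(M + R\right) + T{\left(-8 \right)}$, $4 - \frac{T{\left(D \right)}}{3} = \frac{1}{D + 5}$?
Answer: $-66227352$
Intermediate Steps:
$T{\left(D \right)} = 12 - \frac{3}{5 + D}$ ($T{\left(D \right)} = 12 - \frac{3}{D + 5} = 12 - \frac{3}{5 + D}$)
$z{\left(M,R \right)} = \frac{13}{3} + \frac{M}{3} + \frac{R}{3}$ ($z{\left(M,R \right)} = \frac{\left(M + R\right) + \frac{3 \left(19 + 4 \left(-8\right)\right)}{5 - 8}}{3} = \frac{\left(M + R\right) + \frac{3 \left(19 - 32\right)}{-3}}{3} = \frac{\left(M + R\right) + 3 \left(- \frac{1}{3}\right) \left(-13\right)}{3} = \frac{\left(M + R\right) + 13}{3} = \frac{13 + M + R}{3} = \frac{13}{3} + \frac{M}{3} + \frac{R}{3}$)
$\left(75386 + \left(\left(34119 + 4118\right) + z{\left(-381,-292 \right)}\right)\right) \left(-224981 + 224397\right) = \left(75386 + \left(\left(34119 + 4118\right) + \left(\frac{13}{3} + \frac{1}{3} \left(-381\right) + \frac{1}{3} \left(-292\right)\right)\right)\right) \left(-224981 + 224397\right) = \left(75386 + \left(38237 - 220\right)\right) \left(-584\right) = \left(75386 + 38017\right) \left(-584\right) = 113403 \left(-584\right) = -66227352$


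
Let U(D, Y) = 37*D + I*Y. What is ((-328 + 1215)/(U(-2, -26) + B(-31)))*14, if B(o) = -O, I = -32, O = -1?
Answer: 12418/759 ≈ 16.361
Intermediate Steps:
B(o) = 1 (B(o) = -1*(-1) = 1)
U(D, Y) = -32*Y + 37*D (U(D, Y) = 37*D - 32*Y = -32*Y + 37*D)
((-328 + 1215)/(U(-2, -26) + B(-31)))*14 = ((-328 + 1215)/((-32*(-26) + 37*(-2)) + 1))*14 = (887/((832 - 74) + 1))*14 = (887/(758 + 1))*14 = (887/759)*14 = 12418/759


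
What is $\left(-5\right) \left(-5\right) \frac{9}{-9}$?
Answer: $-25$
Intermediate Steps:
$\left(-5\right) \left(-5\right) \frac{9}{-9} = 25 \cdot 9 \left(- \frac{1}{9}\right) = 25 \left(-1\right) = -25$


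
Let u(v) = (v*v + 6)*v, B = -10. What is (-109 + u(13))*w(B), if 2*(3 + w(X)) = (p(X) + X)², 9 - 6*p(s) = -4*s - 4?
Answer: 884811/4 ≈ 2.2120e+5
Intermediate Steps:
p(s) = 13/6 + 2*s/3 (p(s) = 3/2 - (-4*s - 4)/6 = 3/2 - (-4 - 4*s)/6 = 3/2 + (⅔ + 2*s/3) = 13/6 + 2*s/3)
u(v) = v*(6 + v²) (u(v) = (v² + 6)*v = (6 + v²)*v = v*(6 + v²))
w(X) = -3 + (13/6 + 5*X/3)²/2 (w(X) = -3 + ((13/6 + 2*X/3) + X)²/2 = -3 + (13/6 + 5*X/3)²/2)
(-109 + u(13))*w(B) = (-109 + 13*(6 + 13²))*(-3 + (13 + 10*(-10))²/72) = (-109 + 13*(6 + 169))*(-3 + (13 - 100)²/72) = (-109 + 13*175)*(-3 + (1/72)*(-87)²) = (-109 + 2275)*(-3 + (1/72)*7569) = 2166*(-3 + 841/8) = 2166*(817/8) = 884811/4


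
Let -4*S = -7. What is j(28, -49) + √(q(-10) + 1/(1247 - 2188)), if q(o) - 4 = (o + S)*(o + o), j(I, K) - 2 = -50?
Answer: -48 + 2*√37411337/941 ≈ -35.000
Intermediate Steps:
S = 7/4 (S = -¼*(-7) = 7/4 ≈ 1.7500)
j(I, K) = -48 (j(I, K) = 2 - 50 = -48)
q(o) = 4 + 2*o*(7/4 + o) (q(o) = 4 + (o + 7/4)*(o + o) = 4 + (7/4 + o)*(2*o) = 4 + 2*o*(7/4 + o))
j(28, -49) + √(q(-10) + 1/(1247 - 2188)) = -48 + √((4 + 2*(-10)² + (7/2)*(-10)) + 1/(1247 - 2188)) = -48 + √((4 + 2*100 - 35) + 1/(-941)) = -48 + √((4 + 200 - 35) - 1/941) = -48 + √(169 - 1/941) = -48 + √(159028/941) = -48 + 2*√37411337/941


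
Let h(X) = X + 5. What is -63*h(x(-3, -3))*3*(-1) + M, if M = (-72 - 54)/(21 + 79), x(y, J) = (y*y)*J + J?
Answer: -236313/50 ≈ -4726.3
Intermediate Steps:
x(y, J) = J + J*y² (x(y, J) = y²*J + J = J*y² + J = J + J*y²)
h(X) = 5 + X
M = -63/50 (M = -126/100 = -126*1/100 = -63/50 ≈ -1.2600)
-63*h(x(-3, -3))*3*(-1) + M = -63*(5 - 3*(1 + (-3)²))*3*(-1) - 63/50 = -63*(5 - 3*(1 + 9))*(-3) - 63/50 = -63*(5 - 3*10)*(-3) - 63/50 = -63*(5 - 30)*(-3) - 63/50 = -(-1575)*(-3) - 63/50 = -63*75 - 63/50 = -4725 - 63/50 = -236313/50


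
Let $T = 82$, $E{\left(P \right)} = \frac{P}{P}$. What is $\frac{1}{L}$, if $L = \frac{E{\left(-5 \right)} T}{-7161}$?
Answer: $- \frac{7161}{82} \approx -87.329$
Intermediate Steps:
$E{\left(P \right)} = 1$
$L = - \frac{82}{7161}$ ($L = \frac{1 \cdot 82}{-7161} = 82 \left(- \frac{1}{7161}\right) = - \frac{82}{7161} \approx -0.011451$)
$\frac{1}{L} = \frac{1}{- \frac{82}{7161}} = - \frac{7161}{82}$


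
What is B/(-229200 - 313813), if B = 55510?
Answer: -55510/543013 ≈ -0.10223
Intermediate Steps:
B/(-229200 - 313813) = 55510/(-229200 - 313813) = 55510/(-543013) = 55510*(-1/543013) = -55510/543013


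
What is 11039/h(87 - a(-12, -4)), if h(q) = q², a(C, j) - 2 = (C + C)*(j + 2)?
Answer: 11039/1369 ≈ 8.0636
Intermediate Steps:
a(C, j) = 2 + 2*C*(2 + j) (a(C, j) = 2 + (C + C)*(j + 2) = 2 + (2*C)*(2 + j) = 2 + 2*C*(2 + j))
11039/h(87 - a(-12, -4)) = 11039/((87 - (2 + 4*(-12) + 2*(-12)*(-4)))²) = 11039/((87 - (2 - 48 + 96))²) = 11039/((87 - 1*50)²) = 11039/((87 - 50)²) = 11039/(37²) = 11039/1369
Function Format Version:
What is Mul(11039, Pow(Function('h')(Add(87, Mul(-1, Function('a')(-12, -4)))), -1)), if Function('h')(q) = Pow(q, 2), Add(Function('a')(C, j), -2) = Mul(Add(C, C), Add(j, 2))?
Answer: Rational(11039, 1369) ≈ 8.0636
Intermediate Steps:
Function('a')(C, j) = Add(2, Mul(2, C, Add(2, j))) (Function('a')(C, j) = Add(2, Mul(Add(C, C), Add(j, 2))) = Add(2, Mul(Mul(2, C), Add(2, j))) = Add(2, Mul(2, C, Add(2, j))))
Mul(11039, Pow(Function('h')(Add(87, Mul(-1, Function('a')(-12, -4)))), -1)) = Mul(11039, Pow(Pow(Add(87, Mul(-1, Add(2, Mul(4, -12), Mul(2, -12, -4)))), 2), -1)) = Mul(11039, Pow(Pow(Add(87, Mul(-1, Add(2, -48, 96))), 2), -1)) = Mul(11039, Pow(Pow(Add(87, Mul(-1, 50)), 2), -1)) = Mul(11039, Pow(Pow(Add(87, -50), 2), -1)) = Mul(11039, Pow(Pow(37, 2), -1)) = Mul(11039, Pow(1369, -1)) = Mul(11039, Rational(1, 1369)) = Rational(11039, 1369)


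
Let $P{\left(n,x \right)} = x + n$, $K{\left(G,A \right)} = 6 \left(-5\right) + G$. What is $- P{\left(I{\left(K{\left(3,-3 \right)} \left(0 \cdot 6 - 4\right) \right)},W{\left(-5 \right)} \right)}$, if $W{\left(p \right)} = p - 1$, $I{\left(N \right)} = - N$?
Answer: $114$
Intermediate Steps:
$K{\left(G,A \right)} = -30 + G$
$W{\left(p \right)} = -1 + p$ ($W{\left(p \right)} = p - 1 = -1 + p$)
$P{\left(n,x \right)} = n + x$
$- P{\left(I{\left(K{\left(3,-3 \right)} \left(0 \cdot 6 - 4\right) \right)},W{\left(-5 \right)} \right)} = - (- \left(-30 + 3\right) \left(0 \cdot 6 - 4\right) - 6) = - (- \left(-27\right) \left(0 - 4\right) - 6) = - (- \left(-27\right) \left(-4\right) - 6) = - (\left(-1\right) 108 - 6) = - (-108 - 6) = \left(-1\right) \left(-114\right) = 114$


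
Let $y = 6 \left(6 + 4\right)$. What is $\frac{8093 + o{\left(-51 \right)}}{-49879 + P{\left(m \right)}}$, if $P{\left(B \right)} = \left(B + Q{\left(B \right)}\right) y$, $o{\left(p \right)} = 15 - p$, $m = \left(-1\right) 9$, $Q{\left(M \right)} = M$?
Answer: $- \frac{8159}{50959} \approx -0.16011$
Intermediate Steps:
$y = 60$ ($y = 6 \cdot 10 = 60$)
$m = -9$
$P{\left(B \right)} = 120 B$ ($P{\left(B \right)} = \left(B + B\right) 60 = 2 B 60 = 120 B$)
$\frac{8093 + o{\left(-51 \right)}}{-49879 + P{\left(m \right)}} = \frac{8093 + \left(15 - -51\right)}{-49879 + 120 \left(-9\right)} = \frac{8093 + \left(15 + 51\right)}{-49879 - 1080} = \frac{8093 + 66}{-50959} = 8159 \left(- \frac{1}{50959}\right) = - \frac{8159}{50959}$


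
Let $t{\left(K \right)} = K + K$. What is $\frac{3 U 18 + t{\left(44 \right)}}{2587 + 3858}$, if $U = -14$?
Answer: $- \frac{668}{6445} \approx -0.10365$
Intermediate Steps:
$t{\left(K \right)} = 2 K$
$\frac{3 U 18 + t{\left(44 \right)}}{2587 + 3858} = \frac{3 \left(-14\right) 18 + 2 \cdot 44}{2587 + 3858} = \frac{\left(-42\right) 18 + 88}{6445} = \left(-756 + 88\right) \frac{1}{6445} = \left(-668\right) \frac{1}{6445} = - \frac{668}{6445}$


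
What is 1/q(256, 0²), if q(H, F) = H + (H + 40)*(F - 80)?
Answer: -1/23424 ≈ -4.2691e-5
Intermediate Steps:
q(H, F) = H + (-80 + F)*(40 + H) (q(H, F) = H + (40 + H)*(-80 + F) = H + (-80 + F)*(40 + H))
1/q(256, 0²) = 1/(-3200 - 79*256 + 40*0² + 0²*256) = 1/(-3200 - 20224 + 40*0 + 0*256) = 1/(-3200 - 20224 + 0 + 0) = 1/(-23424) = -1/23424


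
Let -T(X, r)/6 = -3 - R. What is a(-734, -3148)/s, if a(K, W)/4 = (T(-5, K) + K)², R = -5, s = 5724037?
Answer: 2226064/5724037 ≈ 0.38890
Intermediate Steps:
T(X, r) = -12 (T(X, r) = -6*(-3 - 1*(-5)) = -6*(-3 + 5) = -6*2 = -12)
a(K, W) = 4*(-12 + K)²
a(-734, -3148)/s = (4*(-12 - 734)²)/5724037 = (4*(-746)²)*(1/5724037) = (4*556516)*(1/5724037) = 2226064*(1/5724037) = 2226064/5724037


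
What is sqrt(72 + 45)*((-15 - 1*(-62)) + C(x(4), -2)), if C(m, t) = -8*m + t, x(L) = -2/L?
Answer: 147*sqrt(13) ≈ 530.02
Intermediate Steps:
C(m, t) = t - 8*m
sqrt(72 + 45)*((-15 - 1*(-62)) + C(x(4), -2)) = sqrt(72 + 45)*((-15 - 1*(-62)) + (-2 - (-16)/4)) = sqrt(117)*((-15 + 62) + (-2 - (-16)/4)) = (3*sqrt(13))*(47 + (-2 - 8*(-1/2))) = (3*sqrt(13))*(47 + (-2 + 4)) = (3*sqrt(13))*(47 + 2) = (3*sqrt(13))*49 = 147*sqrt(13)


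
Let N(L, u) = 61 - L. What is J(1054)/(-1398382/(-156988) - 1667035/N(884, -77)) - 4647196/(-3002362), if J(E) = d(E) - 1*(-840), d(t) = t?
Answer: 489059789274829302/197296735313969423 ≈ 2.4788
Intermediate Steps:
J(E) = 840 + E (J(E) = E - 1*(-840) = E + 840 = 840 + E)
J(1054)/(-1398382/(-156988) - 1667035/N(884, -77)) - 4647196/(-3002362) = (840 + 1054)/(-1398382/(-156988) - 1667035/(61 - 1*884)) - 4647196/(-3002362) = 1894/(-1398382*(-1/156988) - 1667035/(61 - 884)) - 4647196*(-1/3002362) = 1894/(699191/78494 - 1667035/(-823)) + 2323598/1501181 = 1894/(699191/78494 - 1667035*(-1/823)) + 2323598/1501181 = 1894/(699191/78494 + 1667035/823) + 2323598/1501181 = 1894/(131427679483/64600562) + 2323598/1501181 = 1894*(64600562/131427679483) + 2323598/1501181 = 122353464428/131427679483 + 2323598/1501181 = 489059789274829302/197296735313969423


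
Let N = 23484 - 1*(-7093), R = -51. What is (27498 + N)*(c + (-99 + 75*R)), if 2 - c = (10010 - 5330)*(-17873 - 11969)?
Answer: 8110559251850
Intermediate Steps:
c = 139660562 (c = 2 - (10010 - 5330)*(-17873 - 11969) = 2 - 4680*(-29842) = 2 - 1*(-139660560) = 2 + 139660560 = 139660562)
N = 30577 (N = 23484 + 7093 = 30577)
(27498 + N)*(c + (-99 + 75*R)) = (27498 + 30577)*(139660562 + (-99 + 75*(-51))) = 58075*(139660562 + (-99 - 3825)) = 58075*(139660562 - 3924) = 58075*139656638 = 8110559251850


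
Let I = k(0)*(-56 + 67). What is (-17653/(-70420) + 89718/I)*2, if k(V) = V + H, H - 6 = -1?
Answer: 252756499/77462 ≈ 3263.0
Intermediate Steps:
H = 5 (H = 6 - 1 = 5)
k(V) = 5 + V (k(V) = V + 5 = 5 + V)
I = 55 (I = (5 + 0)*(-56 + 67) = 5*11 = 55)
(-17653/(-70420) + 89718/I)*2 = (-17653/(-70420) + 89718/55)*2 = (-17653*(-1/70420) + 89718*(1/55))*2 = (17653/70420 + 89718/55)*2 = (252756499/154924)*2 = 252756499/77462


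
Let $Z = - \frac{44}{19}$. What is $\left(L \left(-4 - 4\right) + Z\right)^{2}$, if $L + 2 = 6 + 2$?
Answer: $\frac{913936}{361} \approx 2531.7$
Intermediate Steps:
$L = 6$ ($L = -2 + \left(6 + 2\right) = -2 + 8 = 6$)
$Z = - \frac{44}{19}$ ($Z = \left(-44\right) \frac{1}{19} = - \frac{44}{19} \approx -2.3158$)
$\left(L \left(-4 - 4\right) + Z\right)^{2} = \left(6 \left(-4 - 4\right) - \frac{44}{19}\right)^{2} = \left(6 \left(-8\right) - \frac{44}{19}\right)^{2} = \left(-48 - \frac{44}{19}\right)^{2} = \left(- \frac{956}{19}\right)^{2} = \frac{913936}{361}$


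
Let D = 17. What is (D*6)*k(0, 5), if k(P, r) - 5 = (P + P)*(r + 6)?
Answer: 510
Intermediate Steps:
k(P, r) = 5 + 2*P*(6 + r) (k(P, r) = 5 + (P + P)*(r + 6) = 5 + (2*P)*(6 + r) = 5 + 2*P*(6 + r))
(D*6)*k(0, 5) = (17*6)*(5 + 12*0 + 2*0*5) = 102*(5 + 0 + 0) = 102*5 = 510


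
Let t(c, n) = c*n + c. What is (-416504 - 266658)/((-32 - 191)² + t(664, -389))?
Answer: 683162/207903 ≈ 3.2860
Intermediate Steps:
t(c, n) = c + c*n
(-416504 - 266658)/((-32 - 191)² + t(664, -389)) = (-416504 - 266658)/((-32 - 191)² + 664*(1 - 389)) = -683162/((-223)² + 664*(-388)) = -683162/(49729 - 257632) = -683162/(-207903) = -683162*(-1/207903) = 683162/207903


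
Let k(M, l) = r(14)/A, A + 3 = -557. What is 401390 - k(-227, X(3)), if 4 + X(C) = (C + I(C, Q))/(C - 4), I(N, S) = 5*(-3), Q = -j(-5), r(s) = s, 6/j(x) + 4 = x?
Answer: 16055601/40 ≈ 4.0139e+5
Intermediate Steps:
j(x) = 6/(-4 + x)
Q = ⅔ (Q = -6/(-4 - 5) = -6/(-9) = -6*(-1)/9 = -1*(-⅔) = ⅔ ≈ 0.66667)
I(N, S) = -15
A = -560 (A = -3 - 557 = -560)
X(C) = -4 + (-15 + C)/(-4 + C) (X(C) = -4 + (C - 15)/(C - 4) = -4 + (-15 + C)/(-4 + C))
k(M, l) = -1/40 (k(M, l) = 14/(-560) = 14*(-1/560) = -1/40)
401390 - k(-227, X(3)) = 401390 - 1*(-1/40) = 401390 + 1/40 = 16055601/40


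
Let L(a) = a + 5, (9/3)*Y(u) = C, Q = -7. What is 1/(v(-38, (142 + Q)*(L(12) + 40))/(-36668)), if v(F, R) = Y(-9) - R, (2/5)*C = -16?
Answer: 110004/23125 ≈ 4.7569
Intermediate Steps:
C = -40 (C = (5/2)*(-16) = -40)
Y(u) = -40/3 (Y(u) = (1/3)*(-40) = -40/3)
L(a) = 5 + a
v(F, R) = -40/3 - R
1/(v(-38, (142 + Q)*(L(12) + 40))/(-36668)) = 1/((-40/3 - (142 - 7)*((5 + 12) + 40))/(-36668)) = 1/((-40/3 - 135*(17 + 40))*(-1/36668)) = 1/((-40/3 - 135*57)*(-1/36668)) = 1/((-40/3 - 1*7695)*(-1/36668)) = 1/((-40/3 - 7695)*(-1/36668)) = 1/(-23125/3*(-1/36668)) = 1/(23125/110004) = 110004/23125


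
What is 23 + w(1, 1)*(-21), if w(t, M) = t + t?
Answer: -19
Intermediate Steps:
w(t, M) = 2*t
23 + w(1, 1)*(-21) = 23 + (2*1)*(-21) = 23 + 2*(-21) = 23 - 42 = -19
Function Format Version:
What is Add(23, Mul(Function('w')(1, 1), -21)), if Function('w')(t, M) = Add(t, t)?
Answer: -19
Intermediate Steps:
Function('w')(t, M) = Mul(2, t)
Add(23, Mul(Function('w')(1, 1), -21)) = Add(23, Mul(Mul(2, 1), -21)) = Add(23, Mul(2, -21)) = Add(23, -42) = -19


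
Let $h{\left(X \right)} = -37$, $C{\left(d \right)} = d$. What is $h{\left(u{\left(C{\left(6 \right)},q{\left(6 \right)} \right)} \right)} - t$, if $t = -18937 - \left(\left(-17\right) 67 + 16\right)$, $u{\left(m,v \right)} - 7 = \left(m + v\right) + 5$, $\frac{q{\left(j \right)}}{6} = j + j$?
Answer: $17777$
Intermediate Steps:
$q{\left(j \right)} = 12 j$ ($q{\left(j \right)} = 6 \left(j + j\right) = 6 \cdot 2 j = 12 j$)
$u{\left(m,v \right)} = 12 + m + v$ ($u{\left(m,v \right)} = 7 + \left(\left(m + v\right) + 5\right) = 7 + \left(5 + m + v\right) = 12 + m + v$)
$t = -17814$ ($t = -18937 - \left(-1139 + 16\right) = -18937 - -1123 = -18937 + 1123 = -17814$)
$h{\left(u{\left(C{\left(6 \right)},q{\left(6 \right)} \right)} \right)} - t = -37 - -17814 = -37 + 17814 = 17777$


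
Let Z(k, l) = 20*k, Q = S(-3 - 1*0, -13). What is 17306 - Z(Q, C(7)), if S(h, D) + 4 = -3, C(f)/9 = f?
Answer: 17446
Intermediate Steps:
C(f) = 9*f
S(h, D) = -7 (S(h, D) = -4 - 3 = -7)
Q = -7
17306 - Z(Q, C(7)) = 17306 - 20*(-7) = 17306 - 1*(-140) = 17306 + 140 = 17446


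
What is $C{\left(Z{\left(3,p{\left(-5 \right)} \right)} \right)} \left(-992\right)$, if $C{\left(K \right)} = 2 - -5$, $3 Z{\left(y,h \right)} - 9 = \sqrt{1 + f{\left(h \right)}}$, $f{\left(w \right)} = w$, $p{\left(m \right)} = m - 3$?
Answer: $-6944$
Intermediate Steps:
$p{\left(m \right)} = -3 + m$
$Z{\left(y,h \right)} = 3 + \frac{\sqrt{1 + h}}{3}$
$C{\left(K \right)} = 7$ ($C{\left(K \right)} = 2 + 5 = 7$)
$C{\left(Z{\left(3,p{\left(-5 \right)} \right)} \right)} \left(-992\right) = 7 \left(-992\right) = -6944$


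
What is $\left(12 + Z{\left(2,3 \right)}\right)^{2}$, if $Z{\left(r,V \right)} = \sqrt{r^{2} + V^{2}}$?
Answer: $\left(12 + \sqrt{13}\right)^{2} \approx 243.53$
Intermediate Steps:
$Z{\left(r,V \right)} = \sqrt{V^{2} + r^{2}}$
$\left(12 + Z{\left(2,3 \right)}\right)^{2} = \left(12 + \sqrt{3^{2} + 2^{2}}\right)^{2} = \left(12 + \sqrt{9 + 4}\right)^{2} = \left(12 + \sqrt{13}\right)^{2}$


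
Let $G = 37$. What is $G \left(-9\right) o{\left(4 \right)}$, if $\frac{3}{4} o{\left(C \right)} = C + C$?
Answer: $-3552$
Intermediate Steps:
$o{\left(C \right)} = \frac{8 C}{3}$ ($o{\left(C \right)} = \frac{4 \left(C + C\right)}{3} = \frac{4 \cdot 2 C}{3} = \frac{8 C}{3}$)
$G \left(-9\right) o{\left(4 \right)} = 37 \left(-9\right) \frac{8}{3} \cdot 4 = \left(-333\right) \frac{32}{3} = -3552$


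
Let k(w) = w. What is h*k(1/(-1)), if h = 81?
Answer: -81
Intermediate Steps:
h*k(1/(-1)) = 81/(-1) = 81*(-1) = -81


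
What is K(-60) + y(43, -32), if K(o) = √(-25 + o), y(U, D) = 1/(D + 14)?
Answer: -1/18 + I*√85 ≈ -0.055556 + 9.2195*I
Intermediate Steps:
y(U, D) = 1/(14 + D)
K(-60) + y(43, -32) = √(-25 - 60) + 1/(14 - 32) = √(-85) + 1/(-18) = I*√85 - 1/18 = -1/18 + I*√85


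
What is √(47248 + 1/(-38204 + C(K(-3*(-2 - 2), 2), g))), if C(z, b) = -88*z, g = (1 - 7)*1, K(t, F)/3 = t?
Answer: √20217919829465/20686 ≈ 217.37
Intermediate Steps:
K(t, F) = 3*t
g = -6 (g = -6*1 = -6)
√(47248 + 1/(-38204 + C(K(-3*(-2 - 2), 2), g))) = √(47248 + 1/(-38204 - 264*(-3*(-2 - 2)))) = √(47248 + 1/(-38204 - 264*(-3*(-4)))) = √(47248 + 1/(-38204 - 264*12)) = √(47248 + 1/(-38204 - 88*36)) = √(47248 + 1/(-38204 - 3168)) = √(47248 + 1/(-41372)) = √(47248 - 1/41372) = √(1954744255/41372) = √20217919829465/20686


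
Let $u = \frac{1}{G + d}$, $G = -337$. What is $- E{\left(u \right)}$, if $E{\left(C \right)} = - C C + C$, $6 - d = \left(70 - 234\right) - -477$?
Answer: $\frac{645}{414736} \approx 0.0015552$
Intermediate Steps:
$d = -307$ ($d = 6 - \left(\left(70 - 234\right) - -477\right) = 6 - \left(\left(70 - 234\right) + 477\right) = 6 - \left(-164 + 477\right) = 6 - 313 = -307$)
$u = - \frac{1}{644}$ ($u = \frac{1}{-337 - 307} = \frac{1}{-644} = - \frac{1}{644} \approx -0.0015528$)
$E{\left(C \right)} = C - C^{2}$ ($E{\left(C \right)} = - C^{2} + C = C - C^{2}$)
$- E{\left(u \right)} = - \frac{\left(-1\right) \left(1 - - \frac{1}{644}\right)}{644} = - \frac{\left(-1\right) \left(1 + \frac{1}{644}\right)}{644} = - \frac{\left(-1\right) 645}{644 \cdot 644} = \left(-1\right) \left(- \frac{645}{414736}\right) = \frac{645}{414736}$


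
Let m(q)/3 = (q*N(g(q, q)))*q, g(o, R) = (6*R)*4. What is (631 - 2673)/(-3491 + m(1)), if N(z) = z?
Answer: 2042/3419 ≈ 0.59725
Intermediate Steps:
g(o, R) = 24*R
m(q) = 72*q³ (m(q) = 3*((q*(24*q))*q) = 3*((24*q²)*q) = 3*(24*q³) = 72*q³)
(631 - 2673)/(-3491 + m(1)) = (631 - 2673)/(-3491 + 72*1³) = -2042/(-3491 + 72*1) = -2042/(-3491 + 72) = -2042/(-3419) = -2042*(-1/3419) = 2042/3419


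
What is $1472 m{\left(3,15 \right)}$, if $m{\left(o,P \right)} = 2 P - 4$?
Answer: $38272$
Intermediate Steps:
$m{\left(o,P \right)} = -4 + 2 P$
$1472 m{\left(3,15 \right)} = 1472 \left(-4 + 2 \cdot 15\right) = 1472 \left(-4 + 30\right) = 1472 \cdot 26 = 38272$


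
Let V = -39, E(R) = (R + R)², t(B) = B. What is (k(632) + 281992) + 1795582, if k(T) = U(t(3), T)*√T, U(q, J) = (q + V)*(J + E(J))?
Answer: 2077574 - 115079616*√158 ≈ -1.4445e+9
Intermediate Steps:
E(R) = 4*R² (E(R) = (2*R)² = 4*R²)
U(q, J) = (-39 + q)*(J + 4*J²) (U(q, J) = (q - 39)*(J + 4*J²) = (-39 + q)*(J + 4*J²))
k(T) = T^(3/2)*(-36 - 144*T) (k(T) = (T*(-39 + 3 - 156*T + 4*T*3))*√T = (T*(-39 + 3 - 156*T + 12*T))*√T = (T*(-36 - 144*T))*√T = T^(3/2)*(-36 - 144*T))
(k(632) + 281992) + 1795582 = (632^(3/2)*(-36 - 144*632) + 281992) + 1795582 = ((1264*√158)*(-36 - 91008) + 281992) + 1795582 = ((1264*√158)*(-91044) + 281992) + 1795582 = (-115079616*√158 + 281992) + 1795582 = (281992 - 115079616*√158) + 1795582 = 2077574 - 115079616*√158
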